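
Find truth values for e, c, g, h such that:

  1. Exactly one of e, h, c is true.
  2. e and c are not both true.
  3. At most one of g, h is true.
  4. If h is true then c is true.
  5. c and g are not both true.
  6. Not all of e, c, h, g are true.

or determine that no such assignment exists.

e = True, c = False, g = True, h = False

  (1) {e, h, c}: 1 true — exactly one ✓
  (2) e=T, c=F — not both ✓
  (3) {g, h}: 1 true — at most one ✓
  (4) h=F ⇒ c: vacuous ✓
  (5) c=F, g=T — not both ✓
  (6) {e, c, h, g}: 2/4 true — not all ✓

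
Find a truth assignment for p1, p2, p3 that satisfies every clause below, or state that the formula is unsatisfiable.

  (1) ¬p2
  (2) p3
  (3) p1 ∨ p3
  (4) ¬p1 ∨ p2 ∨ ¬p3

p1: False, p2: False, p3: True

Unit clause (¬p2) forces p2 = False.
Unit clause (p3) forces p3 = True.
In (¬p1 ∨ p2 ∨ ¬p3) only ¬p1 is left, so p1 = False.
All clauses satisfied.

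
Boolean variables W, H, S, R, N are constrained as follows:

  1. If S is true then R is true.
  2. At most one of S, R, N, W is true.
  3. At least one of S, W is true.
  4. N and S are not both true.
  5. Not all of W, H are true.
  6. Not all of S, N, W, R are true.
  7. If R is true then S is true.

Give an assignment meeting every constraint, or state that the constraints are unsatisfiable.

W: True; H: False; S: False; R: False; N: False

  (1) S=F ⇒ R: vacuous ✓
  (2) {S, R, N, W}: 1 true — at most one ✓
  (3) {S, W}: 1 true — at least one ✓
  (4) N=F, S=F — not both ✓
  (5) {W, H}: 1/2 true — not all ✓
  (6) {S, N, W, R}: 1/4 true — not all ✓
  (7) R=F ⇒ S: vacuous ✓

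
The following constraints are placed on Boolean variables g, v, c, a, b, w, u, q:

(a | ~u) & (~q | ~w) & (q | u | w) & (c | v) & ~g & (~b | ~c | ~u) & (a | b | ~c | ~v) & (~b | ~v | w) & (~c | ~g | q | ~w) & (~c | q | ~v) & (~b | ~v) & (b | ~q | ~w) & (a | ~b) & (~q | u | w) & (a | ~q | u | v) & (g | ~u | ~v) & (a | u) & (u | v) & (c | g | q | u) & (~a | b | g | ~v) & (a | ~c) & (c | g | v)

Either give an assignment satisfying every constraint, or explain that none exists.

Unit clause (~g) forces g = False.
Try v = True:
  (~b | ~v) forces b = False.
  (g | ~u | ~v) forces u = False.
  (a | u) forces a = True.
  clause (~a | b | g | ~v) is falsified — backtrack.
So v = False.
  then (c | v) forces c = True.
  then (u | v) forces u = True.
  then (a | ~c) forces a = True.
  then (~b | ~c | ~u) forces b = False.
Set w = True.
  then (~q | ~w) forces q = False.
All clauses satisfied.

g = False, v = False, c = True, a = True, b = False, w = True, u = True, q = False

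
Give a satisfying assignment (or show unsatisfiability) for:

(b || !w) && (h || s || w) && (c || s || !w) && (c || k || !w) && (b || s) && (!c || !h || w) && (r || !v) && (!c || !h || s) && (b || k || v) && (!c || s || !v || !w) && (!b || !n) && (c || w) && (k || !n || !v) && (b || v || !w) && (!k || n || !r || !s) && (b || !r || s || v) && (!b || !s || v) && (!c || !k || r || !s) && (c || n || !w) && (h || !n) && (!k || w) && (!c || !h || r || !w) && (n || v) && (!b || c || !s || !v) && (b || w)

Try r = False:
  (r || !v) forces v = False.
  (n || v) forces n = True.
  (!b || !n) forces b = False.
  (b || !w) forces w = False.
  clause (b || w) is falsified — backtrack.
So r = True.
Set c = True.
Set s = True.
Set k = False.
Try b = False:
  (b || !w) forces w = False.
  clause (b || w) is falsified — backtrack.
So b = True.
  then (!b || !n) forces n = False.
  then (!b || !s || v) forces v = True.
Set w = False.
  then (!c || !h || w) forces h = False.
All clauses satisfied.

r = True, c = True, s = True, k = False, b = True, w = False, h = False, n = False, v = True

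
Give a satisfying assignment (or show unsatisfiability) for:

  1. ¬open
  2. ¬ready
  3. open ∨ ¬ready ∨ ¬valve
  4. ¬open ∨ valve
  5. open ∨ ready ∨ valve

ready: False, valve: True, open: False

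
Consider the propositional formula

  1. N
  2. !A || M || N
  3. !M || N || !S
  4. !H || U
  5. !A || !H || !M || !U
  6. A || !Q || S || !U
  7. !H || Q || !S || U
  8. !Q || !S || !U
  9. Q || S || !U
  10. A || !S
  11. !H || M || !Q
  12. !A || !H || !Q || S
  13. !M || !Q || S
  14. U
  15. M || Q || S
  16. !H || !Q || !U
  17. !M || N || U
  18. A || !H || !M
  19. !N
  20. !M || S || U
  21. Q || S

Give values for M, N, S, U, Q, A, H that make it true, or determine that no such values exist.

UNSATISFIABLE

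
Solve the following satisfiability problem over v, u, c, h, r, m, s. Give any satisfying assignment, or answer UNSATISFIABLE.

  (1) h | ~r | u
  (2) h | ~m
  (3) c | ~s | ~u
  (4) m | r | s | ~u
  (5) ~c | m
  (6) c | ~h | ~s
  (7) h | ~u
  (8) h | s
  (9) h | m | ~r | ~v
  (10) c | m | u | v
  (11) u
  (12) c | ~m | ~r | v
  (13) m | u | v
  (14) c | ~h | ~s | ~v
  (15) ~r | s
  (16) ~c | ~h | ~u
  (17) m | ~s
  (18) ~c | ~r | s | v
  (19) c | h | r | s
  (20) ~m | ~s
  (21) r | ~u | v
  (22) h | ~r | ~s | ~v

v: True, u: True, c: False, h: True, r: False, m: True, s: False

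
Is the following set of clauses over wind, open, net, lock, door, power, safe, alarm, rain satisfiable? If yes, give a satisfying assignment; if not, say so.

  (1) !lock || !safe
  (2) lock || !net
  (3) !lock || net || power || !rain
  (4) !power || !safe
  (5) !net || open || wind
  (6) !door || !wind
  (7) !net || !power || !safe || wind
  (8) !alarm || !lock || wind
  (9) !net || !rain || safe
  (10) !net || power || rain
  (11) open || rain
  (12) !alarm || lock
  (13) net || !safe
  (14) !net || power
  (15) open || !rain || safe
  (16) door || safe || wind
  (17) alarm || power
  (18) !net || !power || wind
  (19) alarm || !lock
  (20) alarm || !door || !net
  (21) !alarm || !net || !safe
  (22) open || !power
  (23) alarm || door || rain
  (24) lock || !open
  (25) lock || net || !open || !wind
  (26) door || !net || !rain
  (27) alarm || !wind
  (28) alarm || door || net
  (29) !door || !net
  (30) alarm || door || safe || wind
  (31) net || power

wind = True; open = True; net = False; lock = True; door = False; power = True; safe = False; alarm = True; rain = False

Set wind = True.
  then (!door || !wind) forces door = False.
  then (alarm || !wind) forces alarm = True.
  then (!alarm || lock) forces lock = True.
  then (!lock || !safe) forces safe = False.
Try open = False:
  (open || rain) forces rain = True.
  clause (open || !rain || safe) is falsified — backtrack.
So open = True.
Set net = False.
  then (net || power) forces power = True.
Set rain = False.
All clauses satisfied.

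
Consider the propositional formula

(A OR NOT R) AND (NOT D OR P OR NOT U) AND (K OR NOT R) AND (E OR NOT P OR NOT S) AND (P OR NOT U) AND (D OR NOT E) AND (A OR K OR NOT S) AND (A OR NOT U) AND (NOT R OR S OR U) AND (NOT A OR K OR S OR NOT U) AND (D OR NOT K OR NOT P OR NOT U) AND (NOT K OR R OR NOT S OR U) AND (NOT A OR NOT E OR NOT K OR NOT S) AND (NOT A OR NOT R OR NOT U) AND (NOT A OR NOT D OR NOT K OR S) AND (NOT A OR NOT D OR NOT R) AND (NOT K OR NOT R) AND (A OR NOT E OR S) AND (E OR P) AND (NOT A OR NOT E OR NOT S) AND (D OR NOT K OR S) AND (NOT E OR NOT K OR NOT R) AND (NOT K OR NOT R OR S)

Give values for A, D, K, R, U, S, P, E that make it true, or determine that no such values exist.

Set A = False.
  then (A OR NOT R) forces R = False.
  then (A OR NOT U) forces U = False.
Set D = False.
  then (D OR NOT E) forces E = False.
  then (E OR P) forces P = True.
  then (E OR NOT P OR NOT S) forces S = False.
  then (D OR NOT K OR S) forces K = False.
All clauses satisfied.

A = False; D = False; K = False; R = False; U = False; S = False; P = True; E = False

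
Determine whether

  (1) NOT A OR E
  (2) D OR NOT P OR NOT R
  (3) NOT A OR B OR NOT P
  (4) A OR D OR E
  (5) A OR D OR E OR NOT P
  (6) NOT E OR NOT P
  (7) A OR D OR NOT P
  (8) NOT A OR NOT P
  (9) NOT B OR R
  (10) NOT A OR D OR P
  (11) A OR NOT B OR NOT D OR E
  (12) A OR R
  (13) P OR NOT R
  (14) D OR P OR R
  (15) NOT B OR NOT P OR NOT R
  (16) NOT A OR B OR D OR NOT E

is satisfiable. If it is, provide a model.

Set R = False.
  then (NOT B OR R) forces B = False.
  then (A OR R) forces A = True.
  then (NOT A OR E) forces E = True.
  then (NOT A OR B OR NOT P) forces P = False.
  then (NOT A OR D OR P) forces D = True.
All clauses satisfied.

R=F, A=T, E=T, B=F, D=T, P=F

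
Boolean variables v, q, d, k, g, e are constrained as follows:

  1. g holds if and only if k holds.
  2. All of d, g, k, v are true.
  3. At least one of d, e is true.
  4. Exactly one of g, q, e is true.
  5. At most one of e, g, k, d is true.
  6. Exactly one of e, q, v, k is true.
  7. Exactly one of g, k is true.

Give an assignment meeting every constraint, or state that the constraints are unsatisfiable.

Unsatisfiable

Case d = True:
  (2) forces g = True.
  Constraint (5) is violated (g=T, d=T) — contradiction.
Case d = False:
  Constraint (2) is violated (d=F) — contradiction.
Both cases fail — unsatisfiable.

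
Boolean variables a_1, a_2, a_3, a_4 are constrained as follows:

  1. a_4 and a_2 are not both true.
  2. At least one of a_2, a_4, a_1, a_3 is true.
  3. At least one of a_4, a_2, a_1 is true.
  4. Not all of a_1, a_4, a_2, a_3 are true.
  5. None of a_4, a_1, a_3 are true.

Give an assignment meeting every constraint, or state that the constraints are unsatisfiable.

a_1 = False, a_2 = True, a_3 = False, a_4 = False

  (1) a_4=F, a_2=T — not both ✓
  (2) {a_2, a_4, a_1, a_3}: 1 true — at least one ✓
  (3) {a_4, a_2, a_1}: 1 true — at least one ✓
  (4) {a_1, a_4, a_2, a_3}: 1/4 true — not all ✓
  (5) {a_4, a_1, a_3}: 0 true — none ✓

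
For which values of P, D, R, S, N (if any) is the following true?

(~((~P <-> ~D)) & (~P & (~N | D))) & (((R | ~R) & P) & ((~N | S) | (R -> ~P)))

Case P = True: the conjunct ~P is False.
Case P = False: the conjunct P is False.
Both cases fail — unsatisfiable.

Unsatisfiable — no assignment works.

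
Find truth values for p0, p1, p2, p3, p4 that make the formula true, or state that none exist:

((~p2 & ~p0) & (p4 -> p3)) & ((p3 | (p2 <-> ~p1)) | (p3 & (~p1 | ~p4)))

p0: False, p1: True, p2: False, p3: True, p4: True

  (~p2 & ~p0) & (p4 -> p3) = True
    ~p2 & ~p0 = True
      ~p2 = True
      ~p0 = True
    p4 -> p3 = True
  (p3 | (p2 <-> ~p1)) | (p3 & (~p1 | ~p4)) = True
    p3 | (p2 <-> ~p1) = True
      p2 <-> ~p1 = True
        ~p1 = False
    p3 & (~p1 | ~p4) = False
      ~p1 | ~p4 = False
        ~p1 = False
        ~p4 = False
Both conjuncts True, so the formula holds.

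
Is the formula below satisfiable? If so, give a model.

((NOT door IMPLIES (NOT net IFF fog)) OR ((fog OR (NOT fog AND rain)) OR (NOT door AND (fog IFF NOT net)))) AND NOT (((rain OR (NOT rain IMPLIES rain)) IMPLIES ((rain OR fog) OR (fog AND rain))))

The conjunct NOT (((rain OR (NOT rain IMPLIES rain)) IMPLIES ((rain OR fog) OR (fog AND rain)))) is unsatisfiable on its own:
  fog=F, rain=F: evaluates to False.
  fog=F, rain=T: evaluates to False.
  fog=T, rain=F: evaluates to False.
  fog=T, rain=T: evaluates to False.
So the whole conjunction is unsatisfiable.

UNSATISFIABLE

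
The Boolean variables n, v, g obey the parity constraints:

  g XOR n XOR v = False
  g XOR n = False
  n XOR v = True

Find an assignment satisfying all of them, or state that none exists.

n = True; v = False; g = True

g XOR n XOR v = T XOR T XOR F = False ✓
g XOR n = T XOR T = False ✓
n XOR v = T XOR F = True ✓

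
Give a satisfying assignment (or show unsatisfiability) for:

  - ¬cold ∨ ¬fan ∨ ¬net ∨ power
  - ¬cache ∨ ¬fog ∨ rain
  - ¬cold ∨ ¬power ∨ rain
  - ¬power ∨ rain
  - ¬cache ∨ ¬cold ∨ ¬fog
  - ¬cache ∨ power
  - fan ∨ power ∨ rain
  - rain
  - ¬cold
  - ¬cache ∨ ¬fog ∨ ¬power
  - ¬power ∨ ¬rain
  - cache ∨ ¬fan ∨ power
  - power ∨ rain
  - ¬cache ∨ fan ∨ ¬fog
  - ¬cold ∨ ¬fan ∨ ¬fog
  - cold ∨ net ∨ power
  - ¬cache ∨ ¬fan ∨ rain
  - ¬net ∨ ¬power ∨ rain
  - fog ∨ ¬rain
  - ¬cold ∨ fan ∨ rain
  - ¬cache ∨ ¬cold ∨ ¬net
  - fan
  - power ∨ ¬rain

The formula is unsatisfiable.

Case rain = True:
  (¬cold) forces cold = False.
  (¬power ∨ ¬rain) forces power = False.
  Clause (power ∨ ¬rain) is falsified — contradiction.
Case rain = False:
  Clause (rain) is falsified — contradiction.
Both cases fail, so the formula is unsatisfiable.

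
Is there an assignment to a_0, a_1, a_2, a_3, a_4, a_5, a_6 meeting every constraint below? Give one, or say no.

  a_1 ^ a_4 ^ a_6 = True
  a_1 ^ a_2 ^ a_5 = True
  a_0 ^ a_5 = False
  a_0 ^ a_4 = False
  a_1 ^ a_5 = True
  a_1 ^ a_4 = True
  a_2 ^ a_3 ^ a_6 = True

a_0 = True, a_1 = False, a_2 = False, a_3 = True, a_4 = True, a_5 = True, a_6 = False

a_1 ^ a_4 ^ a_6 = F ^ T ^ F = True ✓
a_1 ^ a_2 ^ a_5 = F ^ F ^ T = True ✓
a_0 ^ a_5 = T ^ T = False ✓
a_0 ^ a_4 = T ^ T = False ✓
a_1 ^ a_5 = F ^ T = True ✓
a_1 ^ a_4 = F ^ T = True ✓
a_2 ^ a_3 ^ a_6 = F ^ T ^ F = True ✓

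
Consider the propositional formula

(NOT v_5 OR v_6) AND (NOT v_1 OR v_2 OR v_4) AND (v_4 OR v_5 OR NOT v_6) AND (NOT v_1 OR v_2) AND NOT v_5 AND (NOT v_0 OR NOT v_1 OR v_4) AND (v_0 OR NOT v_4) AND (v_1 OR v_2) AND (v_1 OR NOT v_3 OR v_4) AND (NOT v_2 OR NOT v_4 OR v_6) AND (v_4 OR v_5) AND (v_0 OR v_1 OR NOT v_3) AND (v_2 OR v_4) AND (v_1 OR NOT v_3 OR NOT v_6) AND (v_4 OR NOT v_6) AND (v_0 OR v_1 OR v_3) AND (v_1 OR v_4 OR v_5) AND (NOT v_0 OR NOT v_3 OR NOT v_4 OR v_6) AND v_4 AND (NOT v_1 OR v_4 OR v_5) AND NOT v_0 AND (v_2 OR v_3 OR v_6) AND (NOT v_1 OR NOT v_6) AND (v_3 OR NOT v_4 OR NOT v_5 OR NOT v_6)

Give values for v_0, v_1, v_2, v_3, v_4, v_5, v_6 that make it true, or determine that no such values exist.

Case v_0 = True:
  Clause (NOT v_0) is falsified — contradiction.
Case v_0 = False:
  (NOT v_5) forces v_5 = False.
  (v_0 OR NOT v_4) forces v_4 = False.
  Clause (v_4 OR v_5) is falsified — contradiction.
Both cases fail, so the formula is unsatisfiable.

UNSATISFIABLE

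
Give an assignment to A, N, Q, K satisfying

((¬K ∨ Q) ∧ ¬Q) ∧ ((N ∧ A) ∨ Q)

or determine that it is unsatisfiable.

A = True; N = True; Q = False; K = False

  (¬K ∨ Q) ∧ ¬Q = True
    ¬K ∨ Q = True
      ¬K = True
    ¬Q = True
  (N ∧ A) ∨ Q = True
    N ∧ A = True
Both conjuncts True, so the formula holds.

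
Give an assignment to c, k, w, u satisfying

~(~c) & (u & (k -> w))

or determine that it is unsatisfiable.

c=T, k=T, w=T, u=T

  ~(~c) = True
    ~c = False
  u & (k -> w) = True
    k -> w = True
Both conjuncts True, so the formula holds.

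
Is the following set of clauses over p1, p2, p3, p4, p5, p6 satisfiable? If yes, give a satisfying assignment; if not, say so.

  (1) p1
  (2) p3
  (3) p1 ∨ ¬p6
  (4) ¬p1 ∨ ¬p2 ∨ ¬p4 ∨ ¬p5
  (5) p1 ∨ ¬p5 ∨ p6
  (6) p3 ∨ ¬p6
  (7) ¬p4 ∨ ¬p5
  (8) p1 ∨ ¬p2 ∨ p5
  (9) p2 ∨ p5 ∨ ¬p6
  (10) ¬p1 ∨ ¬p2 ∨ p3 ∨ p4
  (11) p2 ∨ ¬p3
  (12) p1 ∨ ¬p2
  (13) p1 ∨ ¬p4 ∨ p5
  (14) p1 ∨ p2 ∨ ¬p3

Unit clause (p1) forces p1 = True.
Unit clause (p3) forces p3 = True.
In (p2 ∨ ¬p3) only p2 is left, so p2 = True.
Set p4 = True.
  then (¬p1 ∨ ¬p2 ∨ ¬p4 ∨ ¬p5) forces p5 = False.
Set p6 = True.
All clauses satisfied.

p1=T, p2=T, p3=T, p4=T, p5=F, p6=T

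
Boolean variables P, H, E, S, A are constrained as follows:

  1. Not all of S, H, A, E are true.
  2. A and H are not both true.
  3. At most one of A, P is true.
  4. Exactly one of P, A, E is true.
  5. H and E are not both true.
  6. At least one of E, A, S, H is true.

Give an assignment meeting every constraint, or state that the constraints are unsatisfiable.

P=F, H=F, E=T, S=F, A=F

  (1) {S, H, A, E}: 1/4 true — not all ✓
  (2) A=F, H=F — not both ✓
  (3) {A, P}: 0 true — at most one ✓
  (4) {P, A, E}: 1 true — exactly one ✓
  (5) H=F, E=T — not both ✓
  (6) {E, A, S, H}: 1 true — at least one ✓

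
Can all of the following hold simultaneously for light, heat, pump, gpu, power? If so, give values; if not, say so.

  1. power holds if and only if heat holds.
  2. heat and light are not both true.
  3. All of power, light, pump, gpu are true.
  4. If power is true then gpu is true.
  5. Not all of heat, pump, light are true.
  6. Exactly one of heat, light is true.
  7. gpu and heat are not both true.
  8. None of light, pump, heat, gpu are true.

Case light = True:
  Constraint (8) is violated (light=T) — contradiction.
Case light = False:
  Constraint (3) is violated (light=F) — contradiction.
Both cases fail — unsatisfiable.

No satisfying assignment exists.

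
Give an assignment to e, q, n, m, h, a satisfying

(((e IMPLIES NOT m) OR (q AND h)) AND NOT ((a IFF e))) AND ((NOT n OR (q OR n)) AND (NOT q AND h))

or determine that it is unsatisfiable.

e = False; q = False; n = True; m = True; h = True; a = True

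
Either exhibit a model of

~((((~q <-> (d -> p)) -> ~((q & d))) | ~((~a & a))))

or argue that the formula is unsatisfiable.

Case a = True: the formula becomes ~((((~q <-> (d -> p)) -> ~((q & d))) | True)) = False.
Case a = False: the formula becomes ~((((~q <-> (d -> p)) -> ~((q & d))) | True)) = False.
Both cases fail — unsatisfiable.

The formula is unsatisfiable.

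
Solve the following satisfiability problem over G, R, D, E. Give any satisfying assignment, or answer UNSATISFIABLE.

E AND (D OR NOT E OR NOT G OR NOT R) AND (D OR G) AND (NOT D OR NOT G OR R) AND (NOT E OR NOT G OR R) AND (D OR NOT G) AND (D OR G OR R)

G = False, R = False, D = True, E = True

Unit clause (E) forces E = True.
Set G = False.
  then (D OR G) forces D = True.
Set R = False.
Check each clause:
  (E): E holds.
  (D OR NOT E OR NOT G OR NOT R): D holds.
  (D OR G): D holds.
  (NOT D OR NOT G OR R): NOT G holds.
  (NOT E OR NOT G OR R): NOT G holds.
  (D OR NOT G): D holds.
  (D OR G OR R): D holds.
All clauses satisfied.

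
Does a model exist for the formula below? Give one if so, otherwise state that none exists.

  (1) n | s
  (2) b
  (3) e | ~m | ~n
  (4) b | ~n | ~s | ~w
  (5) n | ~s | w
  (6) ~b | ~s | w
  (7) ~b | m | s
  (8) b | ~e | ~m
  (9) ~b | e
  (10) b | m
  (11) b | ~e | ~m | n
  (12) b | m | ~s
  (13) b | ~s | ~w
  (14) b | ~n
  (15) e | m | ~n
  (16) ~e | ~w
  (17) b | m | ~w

m = True; n = True; b = True; w = False; s = False; e = True

Unit clause (b) forces b = True.
In (~b | e) only e is left, so e = True.
In (~e | ~w) only ~w is left, so w = False.
In (~b | ~s | w) only ~s is left, so s = False.
In (~b | m | s) only m is left, so m = True.
In (n | s) only n is left, so n = True.
All clauses satisfied.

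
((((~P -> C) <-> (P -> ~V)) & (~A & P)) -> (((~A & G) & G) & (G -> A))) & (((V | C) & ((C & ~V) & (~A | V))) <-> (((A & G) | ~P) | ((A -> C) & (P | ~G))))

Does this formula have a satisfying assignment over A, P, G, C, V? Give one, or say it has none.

A = True, P = True, G = False, C = False, V = False

  (((~P -> C) <-> (P -> ~V)) & (~A & P)) -> (((~A & G) & G) & (G -> A)) = True
    ((~P -> C) <-> (P -> ~V)) & (~A & P) = False
      (~P -> C) <-> (P -> ~V) = True
        ~P -> C = True
          ~P = False
        P -> ~V = True
          ~V = True
      ~A & P = False
        ~A = False
    ((~A & G) & G) & (G -> A) = False
      (~A & G) & G = False
        ~A & G = False
          ~A = False
      G -> A = True
  ((V | C) & ((C & ~V) & (~A | V))) <-> (((A & G) | ~P) | ((A -> C) & (P | ~G))) = True
    (V | C) & ((C & ~V) & (~A | V)) = False
      V | C = False
      (C & ~V) & (~A | V) = False
        C & ~V = False
          ~V = True
        ~A | V = False
          ~A = False
    ((A & G) | ~P) | ((A -> C) & (P | ~G)) = False
      (A & G) | ~P = False
        A & G = False
        ~P = False
      (A -> C) & (P | ~G) = False
        A -> C = False
        P | ~G = True
          ~G = True
Both conjuncts True, so the formula holds.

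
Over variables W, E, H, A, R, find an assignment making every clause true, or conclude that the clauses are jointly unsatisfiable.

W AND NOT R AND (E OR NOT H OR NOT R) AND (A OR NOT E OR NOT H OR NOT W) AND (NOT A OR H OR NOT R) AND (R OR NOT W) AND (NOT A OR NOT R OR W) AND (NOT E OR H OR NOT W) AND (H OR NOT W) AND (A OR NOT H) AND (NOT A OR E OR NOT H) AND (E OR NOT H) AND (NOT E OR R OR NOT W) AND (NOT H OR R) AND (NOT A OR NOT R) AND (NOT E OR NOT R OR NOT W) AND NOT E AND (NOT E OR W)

Unsatisfiable

Case W = True:
  (NOT R) forces R = False.
  Clause (R OR NOT W) is falsified — contradiction.
Case W = False:
  Clause (W) is falsified — contradiction.
Both cases fail, so the formula is unsatisfiable.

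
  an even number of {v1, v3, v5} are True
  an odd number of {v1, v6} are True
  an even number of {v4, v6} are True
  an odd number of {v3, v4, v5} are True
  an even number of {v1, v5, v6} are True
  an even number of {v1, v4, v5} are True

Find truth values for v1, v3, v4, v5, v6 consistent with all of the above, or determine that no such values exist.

v1 = True; v3 = False; v4 = False; v5 = True; v6 = False

{v1, v3, v5}: 2 true → even ✓
{v1, v6}: 1 true → odd ✓
{v4, v6}: 0 true → even ✓
{v3, v4, v5}: 1 true → odd ✓
{v1, v5, v6}: 2 true → even ✓
{v1, v4, v5}: 2 true → even ✓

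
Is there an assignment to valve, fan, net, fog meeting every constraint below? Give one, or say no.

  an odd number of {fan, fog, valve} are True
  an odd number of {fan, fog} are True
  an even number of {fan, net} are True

valve = False; fan = False; net = False; fog = True

{fan, fog, valve}: 1 true → odd ✓
{fan, fog}: 1 true → odd ✓
{fan, net}: 0 true → even ✓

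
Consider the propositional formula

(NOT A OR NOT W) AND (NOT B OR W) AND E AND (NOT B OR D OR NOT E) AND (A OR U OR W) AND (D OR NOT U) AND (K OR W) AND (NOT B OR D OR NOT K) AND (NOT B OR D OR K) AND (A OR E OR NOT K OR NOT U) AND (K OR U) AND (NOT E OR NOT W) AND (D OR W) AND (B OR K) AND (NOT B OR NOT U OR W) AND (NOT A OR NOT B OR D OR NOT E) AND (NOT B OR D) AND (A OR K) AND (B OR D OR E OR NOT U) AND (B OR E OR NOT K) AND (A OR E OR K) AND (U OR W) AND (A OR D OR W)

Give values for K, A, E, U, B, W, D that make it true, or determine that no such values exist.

Unit clause (E) forces E = True.
In (NOT E OR NOT W) only NOT W is left, so W = False.
In (D OR W) only D is left, so D = True.
In (U OR W) only U is left, so U = True.
In (NOT B OR W) only NOT B is left, so B = False.
In (K OR W) only K is left, so K = True.
Set A = False.
All clauses satisfied.

K = True, A = False, E = True, U = True, B = False, W = False, D = True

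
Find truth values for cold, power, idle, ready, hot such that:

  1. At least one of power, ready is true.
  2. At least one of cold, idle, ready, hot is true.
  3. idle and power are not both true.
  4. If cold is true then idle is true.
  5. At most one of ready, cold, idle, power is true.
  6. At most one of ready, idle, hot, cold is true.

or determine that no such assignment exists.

cold: False; power: True; idle: False; ready: False; hot: True

  (1) {power, ready}: 1 true — at least one ✓
  (2) {cold, idle, ready, hot}: 1 true — at least one ✓
  (3) idle=F, power=T — not both ✓
  (4) cold=F ⇒ idle: vacuous ✓
  (5) {ready, cold, idle, power}: 1 true — at most one ✓
  (6) {ready, idle, hot, cold}: 1 true — at most one ✓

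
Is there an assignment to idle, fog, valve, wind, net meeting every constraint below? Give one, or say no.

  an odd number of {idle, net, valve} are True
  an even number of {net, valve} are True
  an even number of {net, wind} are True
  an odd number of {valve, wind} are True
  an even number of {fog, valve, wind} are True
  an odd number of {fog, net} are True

Adding constraints 2, 3, 4 mod 2: every variable appears an even number of times on the left, so the left side is 0.
But the right sides sum to 1 (mod 2). 0 ≠ 1 — the system is inconsistent.

No satisfying assignment exists.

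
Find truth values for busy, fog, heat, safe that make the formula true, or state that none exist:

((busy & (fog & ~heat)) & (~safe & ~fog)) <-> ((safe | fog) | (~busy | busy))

Case fog = True: the formula becomes ((busy & ~heat) & False) <-> (True | (~busy | busy)) = False.
Case fog = False: the formula simplifies to ~((safe | (~busy | busy))).
  busy = True: this becomes ~((safe | True)) = False.
  busy = False: this becomes ~((safe | True)) = False.
Both cases fail — unsatisfiable.

UNSATISFIABLE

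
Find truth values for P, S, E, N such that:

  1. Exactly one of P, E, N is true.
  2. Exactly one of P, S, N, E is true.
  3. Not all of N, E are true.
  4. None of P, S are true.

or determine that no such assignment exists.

P: False, S: False, E: False, N: True

  (1) {P, E, N}: 1 true — exactly one ✓
  (2) {P, S, N, E}: 1 true — exactly one ✓
  (3) {N, E}: 1/2 true — not all ✓
  (4) {P, S}: 0 true — none ✓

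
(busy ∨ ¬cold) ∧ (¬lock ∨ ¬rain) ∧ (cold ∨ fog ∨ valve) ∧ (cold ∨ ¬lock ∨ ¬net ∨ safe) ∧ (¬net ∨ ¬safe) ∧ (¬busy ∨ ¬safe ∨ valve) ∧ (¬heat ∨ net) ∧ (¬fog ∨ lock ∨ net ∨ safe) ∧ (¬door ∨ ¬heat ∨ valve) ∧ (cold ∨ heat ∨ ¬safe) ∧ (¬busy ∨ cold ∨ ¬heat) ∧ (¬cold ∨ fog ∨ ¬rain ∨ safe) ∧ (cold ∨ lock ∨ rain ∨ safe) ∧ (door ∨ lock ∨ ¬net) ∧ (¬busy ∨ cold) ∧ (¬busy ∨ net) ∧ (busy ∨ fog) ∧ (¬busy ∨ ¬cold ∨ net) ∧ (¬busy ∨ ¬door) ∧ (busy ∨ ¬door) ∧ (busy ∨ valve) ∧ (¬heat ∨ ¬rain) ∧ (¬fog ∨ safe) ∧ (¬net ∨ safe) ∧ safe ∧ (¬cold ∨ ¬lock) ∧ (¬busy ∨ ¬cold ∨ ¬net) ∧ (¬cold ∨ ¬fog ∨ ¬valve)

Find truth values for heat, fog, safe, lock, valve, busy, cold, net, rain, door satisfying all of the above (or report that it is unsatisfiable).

Case safe = True:
  (¬net ∨ ¬safe) forces net = False.
  (¬heat ∨ net) forces heat = False.
  (cold ∨ heat ∨ ¬safe) forces cold = True.
  (busy ∨ ¬cold) forces busy = True.
  Clause (¬busy ∨ net) is falsified — contradiction.
Case safe = False:
  Clause (safe) is falsified — contradiction.
Both cases fail, so the formula is unsatisfiable.

Unsatisfiable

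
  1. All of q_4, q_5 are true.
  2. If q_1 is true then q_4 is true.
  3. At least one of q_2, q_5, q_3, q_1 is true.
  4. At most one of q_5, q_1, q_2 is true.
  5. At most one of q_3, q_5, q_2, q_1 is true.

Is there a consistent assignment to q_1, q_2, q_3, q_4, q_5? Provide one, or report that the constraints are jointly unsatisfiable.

q_1 = False; q_2 = False; q_3 = False; q_4 = True; q_5 = True

  (1) {q_4, q_5}: all 2 true ✓
  (2) q_1=F ⇒ q_4: vacuous ✓
  (3) {q_2, q_5, q_3, q_1}: 1 true — at least one ✓
  (4) {q_5, q_1, q_2}: 1 true — at most one ✓
  (5) {q_3, q_5, q_2, q_1}: 1 true — at most one ✓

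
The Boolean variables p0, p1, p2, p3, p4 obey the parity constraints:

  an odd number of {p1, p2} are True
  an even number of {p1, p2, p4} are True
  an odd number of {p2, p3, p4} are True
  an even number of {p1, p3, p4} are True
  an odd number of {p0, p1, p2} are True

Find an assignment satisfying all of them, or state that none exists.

p0=F, p1=T, p2=F, p3=F, p4=T

{p1, p2}: 1 true → odd ✓
{p1, p2, p4}: 2 true → even ✓
{p2, p3, p4}: 1 true → odd ✓
{p1, p3, p4}: 2 true → even ✓
{p0, p1, p2}: 1 true → odd ✓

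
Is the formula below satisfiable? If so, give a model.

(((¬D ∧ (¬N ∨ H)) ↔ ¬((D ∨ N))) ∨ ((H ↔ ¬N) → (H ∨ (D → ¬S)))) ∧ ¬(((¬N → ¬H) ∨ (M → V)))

N=F, D=F, S=F, M=T, V=F, H=T

  ((¬D ∧ (¬N ∨ H)) ↔ ¬((D ∨ N))) ∨ ((H ↔ ¬N) → (H ∨ (D → ¬S))) = True
    (¬D ∧ (¬N ∨ H)) ↔ ¬((D ∨ N)) = True
      ¬D ∧ (¬N ∨ H) = True
        ¬D = True
        ¬N ∨ H = True
          ¬N = True
      ¬((D ∨ N)) = True
        D ∨ N = False
    (H ↔ ¬N) → (H ∨ (D → ¬S)) = True
      H ↔ ¬N = True
        ¬N = True
      H ∨ (D → ¬S) = True
        D → ¬S = True
          ¬S = True
  ¬(((¬N → ¬H) ∨ (M → V))) = True
    (¬N → ¬H) ∨ (M → V) = False
      ¬N → ¬H = False
        ¬N = True
        ¬H = False
      M → V = False
Both conjuncts True, so the formula holds.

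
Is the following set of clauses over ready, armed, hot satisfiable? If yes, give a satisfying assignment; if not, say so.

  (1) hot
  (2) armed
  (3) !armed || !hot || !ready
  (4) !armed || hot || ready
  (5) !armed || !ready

Unit clause (hot) forces hot = True.
Unit clause (armed) forces armed = True.
In (!armed || !hot || !ready) only !ready is left, so ready = False.
All clauses satisfied.

ready=F, armed=T, hot=T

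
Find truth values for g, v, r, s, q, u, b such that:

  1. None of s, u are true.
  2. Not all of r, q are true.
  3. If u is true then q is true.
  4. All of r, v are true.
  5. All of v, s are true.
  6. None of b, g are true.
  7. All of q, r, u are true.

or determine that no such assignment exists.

UNSATISFIABLE

Case s = True:
  Constraint (1) is violated (s=T) — contradiction.
Case s = False:
  Constraint (5) is violated (s=F) — contradiction.
Both cases fail — unsatisfiable.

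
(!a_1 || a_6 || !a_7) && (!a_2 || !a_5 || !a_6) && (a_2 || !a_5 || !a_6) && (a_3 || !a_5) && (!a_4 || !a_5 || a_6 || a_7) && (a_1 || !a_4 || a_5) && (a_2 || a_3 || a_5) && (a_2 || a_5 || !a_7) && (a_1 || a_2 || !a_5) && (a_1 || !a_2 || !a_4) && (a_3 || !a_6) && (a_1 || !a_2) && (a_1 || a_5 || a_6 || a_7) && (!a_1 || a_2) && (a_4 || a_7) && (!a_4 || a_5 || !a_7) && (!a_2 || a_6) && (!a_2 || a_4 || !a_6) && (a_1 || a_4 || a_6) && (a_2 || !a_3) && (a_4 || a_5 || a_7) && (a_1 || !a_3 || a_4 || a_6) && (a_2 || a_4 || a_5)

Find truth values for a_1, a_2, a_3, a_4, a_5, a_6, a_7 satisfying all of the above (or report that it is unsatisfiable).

Try a_1 = False:
  (a_1 || !a_2) forces a_2 = False.
  (a_1 || a_2 || !a_5) forces a_5 = False.
  (a_1 || !a_4 || a_5) forces a_4 = False.
  clause (a_2 || a_4 || a_5) is falsified — backtrack.
So a_1 = True.
  then (!a_1 || a_2) forces a_2 = True.
  then (!a_2 || a_6) forces a_6 = True.
  then (!a_2 || a_4 || !a_6) forces a_4 = True.
  then (!a_2 || !a_5 || !a_6) forces a_5 = False.
  then (a_3 || !a_6) forces a_3 = True.
  then (!a_4 || a_5 || !a_7) forces a_7 = False.
All clauses satisfied.

a_1 = True, a_2 = True, a_3 = True, a_4 = True, a_5 = False, a_6 = True, a_7 = False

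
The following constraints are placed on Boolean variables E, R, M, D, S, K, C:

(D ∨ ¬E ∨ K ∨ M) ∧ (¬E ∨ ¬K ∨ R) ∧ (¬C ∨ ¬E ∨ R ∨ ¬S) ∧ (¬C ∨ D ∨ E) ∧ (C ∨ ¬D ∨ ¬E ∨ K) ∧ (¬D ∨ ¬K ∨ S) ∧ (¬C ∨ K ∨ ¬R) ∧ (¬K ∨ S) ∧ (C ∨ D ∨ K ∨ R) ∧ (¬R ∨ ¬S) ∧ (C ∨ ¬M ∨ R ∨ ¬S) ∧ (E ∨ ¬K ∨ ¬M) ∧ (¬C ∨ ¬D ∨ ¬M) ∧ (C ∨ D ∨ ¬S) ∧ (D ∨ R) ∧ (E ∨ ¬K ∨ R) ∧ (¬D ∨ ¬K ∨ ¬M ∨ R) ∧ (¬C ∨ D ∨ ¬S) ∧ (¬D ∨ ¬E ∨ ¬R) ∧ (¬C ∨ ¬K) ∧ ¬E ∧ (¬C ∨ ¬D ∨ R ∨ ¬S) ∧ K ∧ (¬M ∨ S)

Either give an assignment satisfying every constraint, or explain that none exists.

Case E = True:
  Clause (¬E) is falsified — contradiction.
Case E = False:
  (K) forces K = True.
  (¬K ∨ S) forces S = True.
  (¬R ∨ ¬S) forces R = False.
  Clause (E ∨ ¬K ∨ R) is falsified — contradiction.
Both cases fail, so the formula is unsatisfiable.

The formula is unsatisfiable.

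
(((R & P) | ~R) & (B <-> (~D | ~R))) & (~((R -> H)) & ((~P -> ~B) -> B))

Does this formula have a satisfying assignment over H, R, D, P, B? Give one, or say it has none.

H = False, R = True, D = False, P = True, B = True

  ((R & P) | ~R) & (B <-> (~D | ~R)) = True
    (R & P) | ~R = True
      R & P = True
      ~R = False
    B <-> (~D | ~R) = True
      ~D | ~R = True
        ~D = True
        ~R = False
  ~((R -> H)) & ((~P -> ~B) -> B) = True
    ~((R -> H)) = True
      R -> H = False
    (~P -> ~B) -> B = True
      ~P -> ~B = True
        ~P = False
        ~B = False
Both conjuncts True, so the formula holds.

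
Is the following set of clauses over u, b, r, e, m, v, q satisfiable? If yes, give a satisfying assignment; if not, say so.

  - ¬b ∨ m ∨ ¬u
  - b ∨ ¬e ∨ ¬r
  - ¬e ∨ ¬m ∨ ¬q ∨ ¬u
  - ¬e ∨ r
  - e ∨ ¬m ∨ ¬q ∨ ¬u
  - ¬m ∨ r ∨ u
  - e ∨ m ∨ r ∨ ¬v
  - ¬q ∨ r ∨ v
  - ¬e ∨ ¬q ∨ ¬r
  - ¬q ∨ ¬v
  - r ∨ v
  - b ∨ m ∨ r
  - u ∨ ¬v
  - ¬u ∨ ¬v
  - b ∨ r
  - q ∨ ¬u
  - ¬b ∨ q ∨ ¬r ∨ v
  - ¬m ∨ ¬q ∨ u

u: True, b: False, r: True, e: False, m: False, v: False, q: True

Set u = True.
  then (¬u ∨ ¬v) forces v = False.
  then (q ∨ ¬u) forces q = True.
  then (¬q ∨ r ∨ v) forces r = True.
  then (¬e ∨ ¬q ∨ ¬r) forces e = False.
  then (e ∨ ¬m ∨ ¬q ∨ ¬u) forces m = False.
  then (¬b ∨ m ∨ ¬u) forces b = False.
All clauses satisfied.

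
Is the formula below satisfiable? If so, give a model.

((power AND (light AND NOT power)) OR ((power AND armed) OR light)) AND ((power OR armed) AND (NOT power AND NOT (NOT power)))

Case power = True: the conjunct NOT power is False.
Case power = False: the conjunct NOT (NOT power) becomes NOT (NOT False) = False.
Both cases fail — unsatisfiable.

Unsatisfiable — no assignment works.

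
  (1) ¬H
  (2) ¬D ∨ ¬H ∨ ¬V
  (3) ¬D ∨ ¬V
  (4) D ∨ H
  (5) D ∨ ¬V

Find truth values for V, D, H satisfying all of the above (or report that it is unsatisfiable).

Unit clause (¬H) forces H = False.
In (D ∨ H) only D is left, so D = True.
In (¬D ∨ ¬V) only ¬V is left, so V = False.
Check each clause:
  (¬H): ¬H holds.
  (¬D ∨ ¬H ∨ ¬V): ¬H holds.
  (¬D ∨ ¬V): ¬V holds.
  (D ∨ H): D holds.
  (D ∨ ¬V): D holds.
All clauses satisfied.

V = False, D = True, H = False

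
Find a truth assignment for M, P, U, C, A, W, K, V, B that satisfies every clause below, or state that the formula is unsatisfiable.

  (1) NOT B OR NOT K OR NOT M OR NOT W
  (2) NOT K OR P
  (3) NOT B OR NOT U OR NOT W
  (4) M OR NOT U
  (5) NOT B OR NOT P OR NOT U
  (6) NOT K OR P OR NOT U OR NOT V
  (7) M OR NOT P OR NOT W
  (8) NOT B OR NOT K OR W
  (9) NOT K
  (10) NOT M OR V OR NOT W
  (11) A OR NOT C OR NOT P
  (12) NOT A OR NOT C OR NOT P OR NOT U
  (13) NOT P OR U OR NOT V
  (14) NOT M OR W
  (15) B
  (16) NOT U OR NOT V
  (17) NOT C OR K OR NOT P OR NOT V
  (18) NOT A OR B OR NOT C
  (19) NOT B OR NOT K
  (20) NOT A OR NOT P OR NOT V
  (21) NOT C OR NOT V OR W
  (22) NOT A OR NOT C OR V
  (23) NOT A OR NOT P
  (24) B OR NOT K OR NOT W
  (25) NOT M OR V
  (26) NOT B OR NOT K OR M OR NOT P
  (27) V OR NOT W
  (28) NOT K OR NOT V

M = True; P = False; U = False; C = False; A = False; W = True; K = False; V = True; B = True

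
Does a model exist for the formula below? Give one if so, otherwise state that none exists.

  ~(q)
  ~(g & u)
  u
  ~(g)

Unit clause (~g) forces g = False.
Unit clause (u) forces u = True.
Unit clause (~q) forces q = False.
Check each clause:
  (~g): ~g holds.
  (u): u holds.
  (~q): ~q holds.
  (~g | ~u): ~g holds.
All clauses satisfied.

u = True, q = False, g = False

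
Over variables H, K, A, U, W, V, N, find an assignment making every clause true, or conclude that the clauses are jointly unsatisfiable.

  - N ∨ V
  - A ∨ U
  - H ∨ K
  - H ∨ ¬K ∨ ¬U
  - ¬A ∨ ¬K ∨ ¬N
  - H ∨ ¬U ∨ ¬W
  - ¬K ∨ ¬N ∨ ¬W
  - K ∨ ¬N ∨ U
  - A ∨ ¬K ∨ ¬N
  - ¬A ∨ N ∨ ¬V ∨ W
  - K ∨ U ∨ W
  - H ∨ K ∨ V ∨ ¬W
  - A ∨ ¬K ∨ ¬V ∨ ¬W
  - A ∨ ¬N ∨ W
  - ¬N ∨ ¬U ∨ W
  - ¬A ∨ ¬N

Set H = True.
Set K = False.
Set A = True.
  then (¬A ∨ ¬N) forces N = False.
  then (N ∨ V) forces V = True.
  then (¬A ∨ N ∨ ¬V ∨ W) forces W = True.
Set U = False.
All clauses satisfied.

H: True, K: False, A: True, U: False, W: True, V: True, N: False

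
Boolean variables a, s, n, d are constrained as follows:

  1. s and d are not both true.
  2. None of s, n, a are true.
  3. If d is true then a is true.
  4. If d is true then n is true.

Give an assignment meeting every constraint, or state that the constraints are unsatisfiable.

a = False, s = False, n = False, d = False

  (1) s=F, d=F — not both ✓
  (2) {s, n, a}: 0 true — none ✓
  (3) d=F ⇒ a: vacuous ✓
  (4) d=F ⇒ n: vacuous ✓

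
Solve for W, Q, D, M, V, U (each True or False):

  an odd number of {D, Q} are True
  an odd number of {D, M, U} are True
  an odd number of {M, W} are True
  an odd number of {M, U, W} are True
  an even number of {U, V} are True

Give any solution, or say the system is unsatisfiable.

W = True, Q = False, D = True, M = False, V = False, U = False

{D, Q}: 1 true → odd ✓
{D, M, U}: 1 true → odd ✓
{M, W}: 1 true → odd ✓
{M, U, W}: 1 true → odd ✓
{U, V}: 0 true → even ✓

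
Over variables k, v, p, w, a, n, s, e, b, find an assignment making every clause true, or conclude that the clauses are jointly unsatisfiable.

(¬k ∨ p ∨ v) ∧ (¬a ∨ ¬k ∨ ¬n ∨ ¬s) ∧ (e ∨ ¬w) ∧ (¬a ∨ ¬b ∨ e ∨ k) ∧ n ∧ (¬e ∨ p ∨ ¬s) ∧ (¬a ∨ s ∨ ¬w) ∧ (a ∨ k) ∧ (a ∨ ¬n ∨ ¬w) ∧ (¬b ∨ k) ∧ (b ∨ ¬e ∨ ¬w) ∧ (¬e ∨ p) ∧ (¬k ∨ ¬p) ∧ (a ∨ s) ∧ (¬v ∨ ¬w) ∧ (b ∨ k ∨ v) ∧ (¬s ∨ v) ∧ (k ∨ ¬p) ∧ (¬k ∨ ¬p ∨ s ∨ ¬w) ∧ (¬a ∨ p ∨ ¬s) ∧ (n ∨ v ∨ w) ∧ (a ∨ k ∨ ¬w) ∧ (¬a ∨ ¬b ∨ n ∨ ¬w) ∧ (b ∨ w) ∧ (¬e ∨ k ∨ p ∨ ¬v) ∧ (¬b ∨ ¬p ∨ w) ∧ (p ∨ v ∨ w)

k = True, v = True, p = False, w = False, a = False, n = True, s = True, e = False, b = True

Unit clause (n) forces n = True.
Try k = False:
  (a ∨ k) forces a = True.
  (¬b ∨ k) forces b = False.
  (b ∨ k ∨ v) forces v = True.
  (¬v ∨ ¬w) forces w = False.
  clause (b ∨ w) is falsified — backtrack.
So k = True.
  then (¬k ∨ ¬p) forces p = False.
  then (¬k ∨ p ∨ v) forces v = True.
  then (¬e ∨ p) forces e = False.
  then (¬v ∨ ¬w) forces w = False.
  then (b ∨ w) forces b = True.
Set a = False.
  then (a ∨ s) forces s = True.
All clauses satisfied.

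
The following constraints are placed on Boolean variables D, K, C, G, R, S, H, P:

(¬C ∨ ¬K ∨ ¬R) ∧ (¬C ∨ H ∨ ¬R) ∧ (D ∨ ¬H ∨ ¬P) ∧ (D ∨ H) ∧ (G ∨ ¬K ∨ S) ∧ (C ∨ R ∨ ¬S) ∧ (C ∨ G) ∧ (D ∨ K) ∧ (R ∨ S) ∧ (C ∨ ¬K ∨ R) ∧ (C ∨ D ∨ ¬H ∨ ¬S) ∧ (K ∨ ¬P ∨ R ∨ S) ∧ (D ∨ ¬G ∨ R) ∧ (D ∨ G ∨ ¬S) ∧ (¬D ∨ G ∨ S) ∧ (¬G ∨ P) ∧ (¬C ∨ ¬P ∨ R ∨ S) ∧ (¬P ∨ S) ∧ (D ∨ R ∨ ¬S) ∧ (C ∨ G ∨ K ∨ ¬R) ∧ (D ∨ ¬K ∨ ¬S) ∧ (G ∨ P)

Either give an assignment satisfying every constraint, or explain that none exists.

D=T; K=T; C=T; G=T; R=F; S=T; H=F; P=T

Try D = False:
  (D ∨ H) forces H = True.
  (D ∨ ¬H ∨ ¬P) forces P = False.
  (D ∨ K) forces K = True.
  (¬G ∨ P) forces G = False.
  clause (G ∨ P) is falsified — backtrack.
So D = True.
Set K = True.
Set C = True.
  then (¬C ∨ ¬K ∨ ¬R) forces R = False.
  then (R ∨ S) forces S = True.
Set G = True.
  then (¬G ∨ P) forces P = True.
Set H = False.
All clauses satisfied.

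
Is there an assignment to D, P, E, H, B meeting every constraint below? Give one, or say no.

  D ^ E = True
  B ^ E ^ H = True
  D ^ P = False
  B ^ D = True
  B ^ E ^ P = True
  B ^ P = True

D = True; P = True; E = False; H = True; B = False

D ^ E = T ^ F = True ✓
B ^ E ^ H = F ^ F ^ T = True ✓
D ^ P = T ^ T = False ✓
B ^ D = F ^ T = True ✓
B ^ E ^ P = F ^ F ^ T = True ✓
B ^ P = F ^ T = True ✓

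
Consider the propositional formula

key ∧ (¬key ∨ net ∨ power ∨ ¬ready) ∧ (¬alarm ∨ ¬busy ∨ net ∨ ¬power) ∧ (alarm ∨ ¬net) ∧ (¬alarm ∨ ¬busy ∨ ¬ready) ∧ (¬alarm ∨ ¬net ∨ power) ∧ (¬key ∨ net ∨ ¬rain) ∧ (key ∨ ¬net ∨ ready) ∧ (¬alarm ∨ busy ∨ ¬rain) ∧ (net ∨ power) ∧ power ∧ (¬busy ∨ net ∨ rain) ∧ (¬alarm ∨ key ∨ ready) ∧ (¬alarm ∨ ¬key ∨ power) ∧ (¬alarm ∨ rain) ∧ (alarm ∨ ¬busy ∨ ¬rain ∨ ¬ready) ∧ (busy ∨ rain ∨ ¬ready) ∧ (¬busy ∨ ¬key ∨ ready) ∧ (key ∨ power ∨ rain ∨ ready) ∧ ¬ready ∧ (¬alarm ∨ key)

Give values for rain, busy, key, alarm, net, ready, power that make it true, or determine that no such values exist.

rain = False; busy = False; key = True; alarm = False; net = False; ready = False; power = True

Unit clause (key) forces key = True.
Unit clause (power) forces power = True.
Unit clause (¬ready) forces ready = False.
In (¬busy ∨ ¬key ∨ ready) only ¬busy is left, so busy = False.
Try rain = True:
  (¬key ∨ net ∨ ¬rain) forces net = True.
  (alarm ∨ ¬net) forces alarm = True.
  clause (¬alarm ∨ busy ∨ ¬rain) is falsified — backtrack.
So rain = False.
  then (¬alarm ∨ rain) forces alarm = False.
  then (alarm ∨ ¬net) forces net = False.
All clauses satisfied.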